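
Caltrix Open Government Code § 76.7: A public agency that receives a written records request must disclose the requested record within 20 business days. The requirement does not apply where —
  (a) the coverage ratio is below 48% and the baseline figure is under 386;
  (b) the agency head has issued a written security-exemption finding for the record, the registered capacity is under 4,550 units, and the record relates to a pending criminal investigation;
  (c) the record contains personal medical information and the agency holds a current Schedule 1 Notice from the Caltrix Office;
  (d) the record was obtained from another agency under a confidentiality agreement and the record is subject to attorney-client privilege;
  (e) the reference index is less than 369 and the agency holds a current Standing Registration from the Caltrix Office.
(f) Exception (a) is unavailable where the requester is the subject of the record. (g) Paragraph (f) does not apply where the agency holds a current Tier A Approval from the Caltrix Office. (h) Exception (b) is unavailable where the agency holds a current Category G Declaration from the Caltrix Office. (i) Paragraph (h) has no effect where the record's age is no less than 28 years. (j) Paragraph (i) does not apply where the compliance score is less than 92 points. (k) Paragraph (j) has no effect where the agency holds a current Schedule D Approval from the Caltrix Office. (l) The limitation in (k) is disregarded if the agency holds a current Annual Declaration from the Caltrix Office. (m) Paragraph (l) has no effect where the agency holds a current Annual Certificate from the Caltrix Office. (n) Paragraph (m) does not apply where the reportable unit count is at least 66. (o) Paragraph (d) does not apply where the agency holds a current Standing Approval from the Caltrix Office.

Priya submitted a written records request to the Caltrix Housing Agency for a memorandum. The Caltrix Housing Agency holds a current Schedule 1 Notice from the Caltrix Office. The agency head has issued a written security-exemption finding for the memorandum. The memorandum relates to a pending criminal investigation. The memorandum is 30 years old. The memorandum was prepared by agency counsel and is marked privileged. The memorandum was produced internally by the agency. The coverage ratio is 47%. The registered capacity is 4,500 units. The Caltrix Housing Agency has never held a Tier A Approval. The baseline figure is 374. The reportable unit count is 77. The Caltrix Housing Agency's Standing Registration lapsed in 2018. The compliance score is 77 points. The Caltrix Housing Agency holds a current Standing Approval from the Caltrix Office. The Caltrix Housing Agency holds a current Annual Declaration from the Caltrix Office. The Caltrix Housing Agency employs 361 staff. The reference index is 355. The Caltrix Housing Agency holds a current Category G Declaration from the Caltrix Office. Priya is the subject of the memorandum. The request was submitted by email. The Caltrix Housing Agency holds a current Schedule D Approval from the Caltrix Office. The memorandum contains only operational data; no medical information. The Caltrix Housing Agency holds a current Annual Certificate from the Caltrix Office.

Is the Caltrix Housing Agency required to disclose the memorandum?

Yes — the Caltrix Housing Agency must disclose the memorandum.

Exception (a) is satisfied on its face — the coverage ratio is 47%, below the 48% limit; the baseline figure is 374, under the 386 limit. But: (f) operates against (a): Priya is the subject of the memorandum. (g), which would lift (f), does not operate here — there is no Tier A Approval in force. (a) is therefore removed.
Exception (b): a written security-exemption finding has been issued; the registered capacity is 4,500 units, under the 4,550 units limit; the memorandum relates to a pending investigation — every condition holds. But: (h) operates against (b): a current Category G Declaration is held. (i) is triggered (the record's age is 30 years, meeting the 28 years threshold), but is overridden by (j): (j) applies — the compliance score is 77 points, less than the 92 points limit. (k) is triggered (a current Schedule D Approval is held), but is overridden by (l): (l) applies — a current Annual Declaration is held. (m) would limit (l) — a current Annual Certificate is held — but (n) sets (m) aside: (n) is triggered — the reportable unit count is 77, meeting the 66 threshold. So (b) is unavailable.
Exception (c) fails — the memorandum contains only operational data.
Exception (d) requires that the record was obtained from another agency under a confidentiality agreement; but the memorandum was produced internally, so (d) is unavailable.
Exception (e) requires that the agency holds a current Standing Registration from the Caltrix Office; but there is no Standing Registration in force, so (e) is unavailable.
None of the exceptions is available; § 76.7 applies in full.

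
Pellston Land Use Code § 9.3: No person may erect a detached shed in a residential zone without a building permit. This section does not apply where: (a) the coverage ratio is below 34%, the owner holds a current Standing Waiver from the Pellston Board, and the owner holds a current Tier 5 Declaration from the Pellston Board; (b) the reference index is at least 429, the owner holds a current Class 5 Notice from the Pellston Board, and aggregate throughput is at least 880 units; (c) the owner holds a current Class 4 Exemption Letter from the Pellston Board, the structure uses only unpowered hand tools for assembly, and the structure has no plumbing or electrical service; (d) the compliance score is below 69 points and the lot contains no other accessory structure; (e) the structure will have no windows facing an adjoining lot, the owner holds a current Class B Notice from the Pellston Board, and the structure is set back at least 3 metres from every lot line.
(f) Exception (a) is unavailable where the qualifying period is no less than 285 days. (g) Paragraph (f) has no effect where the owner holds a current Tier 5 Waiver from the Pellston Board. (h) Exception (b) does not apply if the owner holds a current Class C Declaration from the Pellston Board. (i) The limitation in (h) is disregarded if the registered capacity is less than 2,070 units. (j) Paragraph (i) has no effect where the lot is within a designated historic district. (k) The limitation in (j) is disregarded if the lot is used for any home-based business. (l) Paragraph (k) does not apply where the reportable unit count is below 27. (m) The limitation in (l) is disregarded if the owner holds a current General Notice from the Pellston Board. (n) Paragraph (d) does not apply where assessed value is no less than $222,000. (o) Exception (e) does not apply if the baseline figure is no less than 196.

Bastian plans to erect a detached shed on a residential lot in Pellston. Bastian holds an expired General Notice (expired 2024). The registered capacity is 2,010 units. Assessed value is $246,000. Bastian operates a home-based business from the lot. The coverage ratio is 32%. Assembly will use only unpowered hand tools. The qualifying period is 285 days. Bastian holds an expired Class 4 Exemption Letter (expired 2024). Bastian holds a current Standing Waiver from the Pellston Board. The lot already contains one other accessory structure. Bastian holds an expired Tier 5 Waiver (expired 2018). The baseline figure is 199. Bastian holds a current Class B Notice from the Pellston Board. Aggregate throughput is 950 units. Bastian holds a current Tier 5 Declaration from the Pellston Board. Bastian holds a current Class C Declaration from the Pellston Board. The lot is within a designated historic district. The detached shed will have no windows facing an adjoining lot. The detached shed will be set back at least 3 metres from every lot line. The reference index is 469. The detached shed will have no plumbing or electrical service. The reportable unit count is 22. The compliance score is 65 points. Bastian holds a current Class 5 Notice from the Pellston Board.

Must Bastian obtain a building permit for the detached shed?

Exception (a) is satisfied on its face — the coverage ratio is 32%, below the 34% limit; a current Standing Waiver is held; a current Tier 5 Declaration is held. But applying paragraphs (f)–(g): (f) applies — the qualifying period is 285 days, meeting the 285 days threshold. (g) does not operate here (the Tier 5 Waiver is not current), so (f) stands. Exception (a) does not apply.
Exception (b): the reference index is 469, meeting the 429 threshold; a current Class 5 Notice is held; aggregate throughput is 950 units, meeting the 880 units threshold — every condition holds. But applying paragraphs (h)–(m): (h) operates against (b): a current Class C Declaration is held. (i) would limit (h) — the registered capacity is 2,010 units, less than the 2,070 units limit — but (j) sets (i) aside: (j) is triggered — the lot is in a historic district. (k) would limit (j) — a home-based business operates on the lot — but (l) sets (k) aside: (l) applies — the reportable unit count is 22, below the 27 limit. (m) does not operate here (no current General Notice is held), so (l) stands. Exception (b) does not apply.
Exception (c) fails — no current Class 4 Exemption Letter is held.
Exception (d) fails — the lot already has another accessory structure.
Exception (e) is satisfied on its face — no windows face an adjoining lot; a current Class B Notice is held; the setback is at least 3 m on every side. But: (o) operates — the baseline figure is 199, meeting the 196 threshold. So (e) is unavailable.
No exception is made out. Bastian falls within the general rule.

Yes — Bastian must obtain a building permit.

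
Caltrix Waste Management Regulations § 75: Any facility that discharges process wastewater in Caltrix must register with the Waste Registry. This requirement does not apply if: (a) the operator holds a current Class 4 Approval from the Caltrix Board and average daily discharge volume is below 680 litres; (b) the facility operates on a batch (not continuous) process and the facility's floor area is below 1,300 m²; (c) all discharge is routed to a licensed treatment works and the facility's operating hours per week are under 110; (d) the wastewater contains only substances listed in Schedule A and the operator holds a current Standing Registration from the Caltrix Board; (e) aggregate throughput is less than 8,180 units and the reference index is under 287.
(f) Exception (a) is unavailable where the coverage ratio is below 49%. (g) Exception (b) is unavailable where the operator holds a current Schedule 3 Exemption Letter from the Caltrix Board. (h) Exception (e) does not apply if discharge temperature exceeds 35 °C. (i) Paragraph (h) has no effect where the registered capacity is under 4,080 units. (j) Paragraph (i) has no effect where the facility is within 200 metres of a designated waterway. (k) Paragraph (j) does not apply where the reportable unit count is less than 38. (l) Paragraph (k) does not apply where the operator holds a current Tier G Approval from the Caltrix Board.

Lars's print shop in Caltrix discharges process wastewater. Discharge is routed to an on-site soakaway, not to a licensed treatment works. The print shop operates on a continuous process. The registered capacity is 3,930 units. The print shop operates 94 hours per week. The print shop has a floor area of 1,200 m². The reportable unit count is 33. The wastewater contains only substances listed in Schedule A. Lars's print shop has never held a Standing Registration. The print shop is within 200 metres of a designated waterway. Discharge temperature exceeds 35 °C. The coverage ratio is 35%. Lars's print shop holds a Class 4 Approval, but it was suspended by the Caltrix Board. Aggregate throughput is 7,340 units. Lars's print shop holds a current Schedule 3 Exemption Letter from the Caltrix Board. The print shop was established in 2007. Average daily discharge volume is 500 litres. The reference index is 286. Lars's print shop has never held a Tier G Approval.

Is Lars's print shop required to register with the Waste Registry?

Exception (a) fails — the Class 4 Approval is not current.
Exception (b) requires that the facility operates on a batch (not continuous) process; but the facility operates on a continuous process, so (b) is unavailable.
Exception (c) requires that all discharge is routed to a licensed treatment works; but discharge is not routed to a licensed treatment works, so (c) is unavailable.
Exception (d) does not apply: the Standing Registration is not current.
Exception (e)'s conditions are all satisfied: aggregate throughput is 7,340 units, less than the 8,180 units limit; the reference index is 286, under the 287 limit. As to paragraphs (h)–(l): (h) would limit (e) — discharge temperature exceeds 35 °C — but (i) sets (h) aside: (i) applies — the registered capacity is 3,930 units, under the 4,080 units limit. (j) would limit (i) — the print shop is within 200 m of a designated waterway — but (k) sets (j) aside: (k) is triggered — the reportable unit count is 33, less than the 38 limit. (l) is not engaged (the Tier G Approval is not current), so (k) stands. (e) remains available.

No — exception (e) applies; Lars's print shop is not required to register with the Waste Registry.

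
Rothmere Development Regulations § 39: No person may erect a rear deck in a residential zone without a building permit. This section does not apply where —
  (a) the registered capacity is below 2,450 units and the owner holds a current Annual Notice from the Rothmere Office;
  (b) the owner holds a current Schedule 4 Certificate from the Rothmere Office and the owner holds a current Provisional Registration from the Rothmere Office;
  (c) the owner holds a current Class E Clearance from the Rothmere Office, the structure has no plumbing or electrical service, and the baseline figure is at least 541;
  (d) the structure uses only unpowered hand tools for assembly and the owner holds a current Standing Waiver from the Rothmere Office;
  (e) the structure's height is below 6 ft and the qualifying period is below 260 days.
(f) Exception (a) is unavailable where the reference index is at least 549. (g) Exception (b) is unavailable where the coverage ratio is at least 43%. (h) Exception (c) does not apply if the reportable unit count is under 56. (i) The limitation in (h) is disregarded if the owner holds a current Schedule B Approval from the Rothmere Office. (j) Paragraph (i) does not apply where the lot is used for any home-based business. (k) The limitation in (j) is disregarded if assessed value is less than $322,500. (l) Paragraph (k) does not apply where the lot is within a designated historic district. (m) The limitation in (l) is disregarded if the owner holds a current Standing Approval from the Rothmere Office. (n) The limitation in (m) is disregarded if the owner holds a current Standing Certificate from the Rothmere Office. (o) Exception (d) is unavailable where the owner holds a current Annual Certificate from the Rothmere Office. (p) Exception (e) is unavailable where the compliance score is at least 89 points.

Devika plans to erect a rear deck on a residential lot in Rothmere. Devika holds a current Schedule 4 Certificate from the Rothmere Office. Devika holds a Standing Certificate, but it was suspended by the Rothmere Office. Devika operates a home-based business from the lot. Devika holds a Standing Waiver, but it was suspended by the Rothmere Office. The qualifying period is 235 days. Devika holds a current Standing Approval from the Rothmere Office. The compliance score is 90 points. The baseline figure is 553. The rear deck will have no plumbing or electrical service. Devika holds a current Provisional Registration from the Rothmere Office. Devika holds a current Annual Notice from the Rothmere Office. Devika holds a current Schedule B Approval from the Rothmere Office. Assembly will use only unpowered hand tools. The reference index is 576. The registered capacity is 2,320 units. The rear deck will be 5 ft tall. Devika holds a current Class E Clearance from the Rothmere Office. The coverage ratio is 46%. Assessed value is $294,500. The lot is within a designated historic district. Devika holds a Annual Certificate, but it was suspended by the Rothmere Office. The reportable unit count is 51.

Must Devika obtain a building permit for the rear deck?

Exception (a): the registered capacity is 2,320 units, below the 2,450 units limit; a current Annual Notice is held — every condition holds. Turning to paragraph (f): (f) operates against (a): the reference index is 576, meeting the 549 threshold. (a) is therefore removed.
All of (b)'s requirements are met (a current Schedule 4 Certificate is held; a current Provisional Registration is held). Turning to paragraph (g): (g) operates against (b): the coverage ratio is 46%, meeting the 43% threshold. So (b) is unavailable.
Exception (c)'s conditions are all satisfied: a current Class E Clearance is held; there is no plumbing or electrical service; the baseline figure is 553, meeting the 541 threshold. As to paragraphs (h)–(n): (h) applies (the reportable unit count is 51, under the 56 limit), but yields to (i): (i) is triggered — a current Schedule B Approval is held. (j) would limit (i) — a home-based business operates on the lot — but (k) sets (j) aside: (k) operates — assessed value is $294,500, less than the $322,500 limit. (l) would limit (k) — the lot is in a historic district — but (m) sets (l) aside: (m) operates against (l): a current Standing Approval is held. (n), which would lift (m), does not operate here — there is no Standing Certificate in force. Exception (c) stands.
Exception (d) fails — there is no Standing Waiver in force.
Exception (e): the structure's height is 5 ft, below the 6 ft limit; the qualifying period is 235 days, below the 260 days limit — every condition holds. But applying paragraph (p): (p) operates against (e): the compliance score is 90 points, meeting the 89 points threshold. (e) is therefore removed.

No — exception (c) applies; Devika does not need a building permit.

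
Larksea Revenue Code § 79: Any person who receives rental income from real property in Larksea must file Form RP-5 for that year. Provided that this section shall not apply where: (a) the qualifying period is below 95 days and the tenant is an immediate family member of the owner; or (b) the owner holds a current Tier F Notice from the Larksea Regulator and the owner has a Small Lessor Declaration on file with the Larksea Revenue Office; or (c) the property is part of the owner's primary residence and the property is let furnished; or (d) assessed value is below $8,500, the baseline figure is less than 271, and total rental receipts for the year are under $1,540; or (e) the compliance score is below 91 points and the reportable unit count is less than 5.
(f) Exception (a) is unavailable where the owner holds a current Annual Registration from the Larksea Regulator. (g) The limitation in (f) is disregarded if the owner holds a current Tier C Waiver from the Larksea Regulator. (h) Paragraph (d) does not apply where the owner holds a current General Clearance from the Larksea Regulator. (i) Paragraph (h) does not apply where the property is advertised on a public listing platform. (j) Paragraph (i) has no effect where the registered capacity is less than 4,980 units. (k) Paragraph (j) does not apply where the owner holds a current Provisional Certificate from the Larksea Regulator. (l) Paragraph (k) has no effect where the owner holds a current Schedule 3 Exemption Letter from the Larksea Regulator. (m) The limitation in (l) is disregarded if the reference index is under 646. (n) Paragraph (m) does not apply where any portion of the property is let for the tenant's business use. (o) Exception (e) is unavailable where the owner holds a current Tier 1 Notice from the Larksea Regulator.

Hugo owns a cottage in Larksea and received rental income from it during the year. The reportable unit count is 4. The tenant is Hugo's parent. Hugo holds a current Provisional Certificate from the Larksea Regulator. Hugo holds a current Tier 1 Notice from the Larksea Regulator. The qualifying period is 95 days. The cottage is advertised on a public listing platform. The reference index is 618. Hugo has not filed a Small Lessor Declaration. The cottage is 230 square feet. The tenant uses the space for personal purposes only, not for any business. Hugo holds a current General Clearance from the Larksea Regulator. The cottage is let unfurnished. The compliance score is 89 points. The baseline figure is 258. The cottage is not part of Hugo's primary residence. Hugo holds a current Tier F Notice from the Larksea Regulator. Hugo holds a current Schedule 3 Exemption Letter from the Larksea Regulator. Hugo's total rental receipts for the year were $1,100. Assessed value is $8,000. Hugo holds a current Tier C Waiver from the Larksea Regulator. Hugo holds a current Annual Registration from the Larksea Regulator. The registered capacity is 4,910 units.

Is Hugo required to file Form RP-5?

Exception (a) requires that the qualifying period is below 95 days; but the qualifying period is 95 days, not below 95 days, so (a) is unavailable.
Exception (b) does not apply: no Small Lessor Declaration is on file.
Exception (c) requires that the property is part of the owner's primary residence; but the cottage is not part of the primary residence, so (c) is unavailable.
Exception (d): assessed value is $8,000, below the $8,500 limit; the baseline figure is 258, less than the 271 limit; total rental receipts for the year are $1,100, under the $1,540 limit — every condition holds. Under paragraphs (h)–(n): (h) applies (a current General Clearance is held), but is set aside by (i): (i) applies — the property is publicly advertised. (j) would limit (i) — the registered capacity is 4,910 units, less than the 4,980 units limit — but (k) sets (j) aside: (k) is engaged — a current Provisional Certificate is held. (l) would limit (k) — a current Schedule 3 Exemption Letter is held — but (m) sets (l) aside: (m) applies — the reference index is 618, under the 646 limit. (n) is not engaged (the space is used for personal purposes only), so (m) stands. So (d) applies.
Exception (e) is satisfied on its face — the compliance score is 89 points, below the 91 points limit; the reportable unit count is 4, less than the 5 limit. But applying paragraph (o): (o) operates against (e): a current Tier 1 Notice is held. Exception (e) does not apply.

No — exception (d) applies; Hugo is not required to file Form RP-5.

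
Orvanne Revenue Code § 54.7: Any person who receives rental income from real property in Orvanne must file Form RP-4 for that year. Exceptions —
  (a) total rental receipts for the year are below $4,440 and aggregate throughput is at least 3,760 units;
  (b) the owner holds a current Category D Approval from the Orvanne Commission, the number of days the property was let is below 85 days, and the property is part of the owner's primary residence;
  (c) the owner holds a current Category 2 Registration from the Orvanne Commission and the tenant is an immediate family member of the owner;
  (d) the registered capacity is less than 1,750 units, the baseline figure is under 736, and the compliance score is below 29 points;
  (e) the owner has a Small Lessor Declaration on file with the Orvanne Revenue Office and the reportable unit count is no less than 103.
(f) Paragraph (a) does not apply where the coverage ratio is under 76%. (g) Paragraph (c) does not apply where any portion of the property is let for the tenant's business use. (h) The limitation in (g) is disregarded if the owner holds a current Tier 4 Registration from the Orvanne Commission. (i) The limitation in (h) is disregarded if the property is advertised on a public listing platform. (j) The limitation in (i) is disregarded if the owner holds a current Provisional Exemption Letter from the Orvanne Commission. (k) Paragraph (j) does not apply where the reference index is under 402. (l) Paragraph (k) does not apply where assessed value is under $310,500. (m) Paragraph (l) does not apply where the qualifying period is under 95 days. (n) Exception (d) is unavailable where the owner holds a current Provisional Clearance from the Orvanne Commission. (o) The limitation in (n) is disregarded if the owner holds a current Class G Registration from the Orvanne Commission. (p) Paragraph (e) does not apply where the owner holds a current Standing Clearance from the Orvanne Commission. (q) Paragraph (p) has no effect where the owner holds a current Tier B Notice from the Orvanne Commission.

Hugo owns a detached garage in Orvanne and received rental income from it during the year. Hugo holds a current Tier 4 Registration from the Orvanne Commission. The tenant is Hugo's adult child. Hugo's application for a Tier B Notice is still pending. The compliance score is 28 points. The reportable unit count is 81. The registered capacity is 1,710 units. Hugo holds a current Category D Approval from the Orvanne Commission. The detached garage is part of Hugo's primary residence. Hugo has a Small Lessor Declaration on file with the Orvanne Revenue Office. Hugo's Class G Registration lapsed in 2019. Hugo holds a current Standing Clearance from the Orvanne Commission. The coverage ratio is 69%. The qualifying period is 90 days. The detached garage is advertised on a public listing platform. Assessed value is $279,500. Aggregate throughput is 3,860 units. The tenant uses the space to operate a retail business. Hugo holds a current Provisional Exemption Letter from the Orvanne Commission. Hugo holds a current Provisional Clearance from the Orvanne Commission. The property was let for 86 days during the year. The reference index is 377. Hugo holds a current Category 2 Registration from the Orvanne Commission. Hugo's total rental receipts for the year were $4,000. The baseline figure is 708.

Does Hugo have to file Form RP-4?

Yes — Hugo must file Form RP-4.

All of (a)'s requirements are met (total rental receipts for the year are $4,000, below the $4,440 limit; aggregate throughput is 3,860 units, meeting the 3,760 units threshold). Turning to paragraph (f): (f) operates against (a): the coverage ratio is 69%, under the 76% limit. So (a) is unavailable.
Exception (b) requires that the number of days the property was let is below 85 days; but the number of days the property was let is 86 days, not below 85 days, so (b) is unavailable.
All of (c)'s requirements are met (a current Category 2 Registration is held; the tenant is an immediate family member). But applying paragraphs (g)–(m): (g) is triggered — the space is let for business use. (h) is triggered (a current Tier 4 Registration is held), but is set aside by (i): (i) is engaged — the property is publicly advertised. (j) is triggered (a current Provisional Exemption Letter is held), but is overridden by (k): (k) is triggered — the reference index is 377, under the 402 limit. (l) would limit (k) — assessed value is $279,500, under the $310,500 limit — but (m) sets (l) aside: (m) is triggered — the qualifying period is 90 days, under the 95 days limit. Exception (c) does not apply.
Exception (d)'s conditions are all satisfied: the registered capacity is 1,710 units, less than the 1,750 units limit; the baseline figure is 708, under the 736 limit; the compliance score is 28 points, below the 29 points limit. However, paragraphs (n)–(o) must be considered: (n) applies — a current Provisional Clearance is held. (o) is not engaged (no current Class G Registration is held), so (n) stands. Exception (d) does not apply.
Exception (e) fails — the reportable unit count is 81, short of 103.
No exception applies. The general rule governs.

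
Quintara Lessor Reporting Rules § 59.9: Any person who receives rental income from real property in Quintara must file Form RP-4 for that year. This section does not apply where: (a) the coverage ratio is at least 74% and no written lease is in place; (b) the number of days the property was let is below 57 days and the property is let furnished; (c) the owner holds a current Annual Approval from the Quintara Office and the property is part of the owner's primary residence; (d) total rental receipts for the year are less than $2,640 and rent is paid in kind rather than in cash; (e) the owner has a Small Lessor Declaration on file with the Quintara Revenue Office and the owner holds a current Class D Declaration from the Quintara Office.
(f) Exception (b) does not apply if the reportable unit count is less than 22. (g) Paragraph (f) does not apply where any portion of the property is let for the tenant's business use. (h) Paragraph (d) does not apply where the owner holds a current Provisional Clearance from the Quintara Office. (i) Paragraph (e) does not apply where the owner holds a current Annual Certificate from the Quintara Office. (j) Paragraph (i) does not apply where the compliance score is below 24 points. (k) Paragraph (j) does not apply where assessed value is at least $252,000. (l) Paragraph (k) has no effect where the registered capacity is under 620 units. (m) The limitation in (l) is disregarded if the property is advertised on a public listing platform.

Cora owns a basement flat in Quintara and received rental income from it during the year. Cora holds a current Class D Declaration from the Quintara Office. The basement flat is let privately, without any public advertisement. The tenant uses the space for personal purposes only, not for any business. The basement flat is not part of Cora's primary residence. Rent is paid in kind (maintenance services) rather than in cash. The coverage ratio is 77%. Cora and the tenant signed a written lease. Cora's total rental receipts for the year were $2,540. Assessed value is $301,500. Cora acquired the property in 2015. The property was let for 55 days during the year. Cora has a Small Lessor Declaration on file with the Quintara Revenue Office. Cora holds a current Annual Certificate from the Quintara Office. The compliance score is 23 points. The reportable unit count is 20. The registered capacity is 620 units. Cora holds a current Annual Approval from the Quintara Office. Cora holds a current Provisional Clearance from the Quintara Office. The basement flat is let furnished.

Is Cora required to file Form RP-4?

Exception (a) requires that no written lease is in place; but a written lease is in place, so (a) is unavailable.
Exception (b): the number of days the property was let is 55 days, below the 57 days limit; the property is let furnished — every condition holds. But applying paragraphs (f)–(g): (f) operates against (b): the reportable unit count is 20, less than the 22 limit. (g) is not engaged (the space is used for personal purposes only), so (f) stands. (b) is therefore removed.
Exception (c) does not apply: the basement flat is not part of the primary residence.
Exception (d)'s conditions are all satisfied: total rental receipts for the year are $2,540, less than the $2,640 limit; rent is paid in kind. Turning to paragraph (h): (h) operates — a current Provisional Clearance is held. Exception (d) does not apply.
All of (e)'s requirements are met (a Small Lessor Declaration is on file; a current Class D Declaration is held). But applying paragraphs (i)–(m): (i) is engaged — a current Annual Certificate is held. (j) would limit (i) — the compliance score is 23 points, below the 24 points limit — but (k) sets (j) aside: (k) operates against (j): assessed value is $301,500, meeting the $252,000 threshold. (l) is inapplicable (the registered capacity is 620 units, not under 620 units), so (k) stands. Exception (e) does not apply.
No exception displaces § 59.9.

Yes — Cora must file Form RP-4.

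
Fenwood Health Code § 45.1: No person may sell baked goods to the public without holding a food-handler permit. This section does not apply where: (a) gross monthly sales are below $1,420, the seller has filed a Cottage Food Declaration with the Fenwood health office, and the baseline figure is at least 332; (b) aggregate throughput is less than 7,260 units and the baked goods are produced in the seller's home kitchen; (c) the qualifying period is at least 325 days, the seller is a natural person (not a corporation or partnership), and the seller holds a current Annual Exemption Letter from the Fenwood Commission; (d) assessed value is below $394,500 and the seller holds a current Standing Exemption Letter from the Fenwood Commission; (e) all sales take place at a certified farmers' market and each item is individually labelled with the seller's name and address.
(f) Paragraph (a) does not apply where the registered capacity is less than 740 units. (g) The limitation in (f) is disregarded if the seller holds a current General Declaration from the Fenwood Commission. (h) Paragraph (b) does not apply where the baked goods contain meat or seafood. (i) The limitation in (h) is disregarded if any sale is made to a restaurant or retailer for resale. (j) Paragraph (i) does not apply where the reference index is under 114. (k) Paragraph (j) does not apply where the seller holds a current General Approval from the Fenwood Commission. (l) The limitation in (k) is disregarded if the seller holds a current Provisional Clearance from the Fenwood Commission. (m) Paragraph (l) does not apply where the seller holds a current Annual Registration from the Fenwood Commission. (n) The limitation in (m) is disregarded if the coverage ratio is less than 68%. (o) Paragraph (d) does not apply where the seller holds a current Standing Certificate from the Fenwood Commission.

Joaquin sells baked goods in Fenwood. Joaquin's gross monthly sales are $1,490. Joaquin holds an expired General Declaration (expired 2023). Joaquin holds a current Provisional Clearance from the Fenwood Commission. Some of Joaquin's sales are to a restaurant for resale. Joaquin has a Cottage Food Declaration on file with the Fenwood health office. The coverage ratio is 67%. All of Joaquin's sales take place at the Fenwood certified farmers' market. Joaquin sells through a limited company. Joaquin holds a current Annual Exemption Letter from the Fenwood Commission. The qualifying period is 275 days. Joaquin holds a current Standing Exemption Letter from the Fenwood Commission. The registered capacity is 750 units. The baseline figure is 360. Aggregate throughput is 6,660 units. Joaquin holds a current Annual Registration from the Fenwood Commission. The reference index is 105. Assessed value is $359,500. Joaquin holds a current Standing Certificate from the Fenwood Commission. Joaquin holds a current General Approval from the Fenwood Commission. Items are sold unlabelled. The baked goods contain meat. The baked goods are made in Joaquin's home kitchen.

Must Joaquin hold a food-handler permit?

Yes — Joaquin must hold a food-handler permit.

Exception (a) requires that gross monthly sales are below $1,420; but gross monthly sales are $1,490, not below $1,420, so (a) is unavailable.
All of (b)'s requirements are met (aggregate throughput is 6,660 units, less than the 7,260 units limit; the baked goods are home-kitchen produced). Turning to paragraphs (h)–(n): (h) operates against (b): the baked goods contain meat. (i) is engaged (some sales are to a restaurant for resale), but is set aside by (j): (j) operates against (i): the reference index is 105, under the 114 limit. (k) is triggered (a current General Approval is held), but is set aside by (l): (l) operates against (k): a current Provisional Clearance is held. (m) operates (a current Annual Registration is held), but is overridden by (n): (n) operates against (m): the coverage ratio is 67%, less than the 68% limit. (b) is therefore removed.
Exception (c) requires that the qualifying period is at least 325 days; but the qualifying period is 275 days, short of 325 days, so (c) is unavailable.
Exception (d) is satisfied on its face — assessed value is $359,500, below the $394,500 limit; a current Standing Exemption Letter is held. However, paragraph (o) must be considered: (o) operates against (d): a current Standing Certificate is held. (d) is therefore removed.
Exception (e) requires that each item is individually labelled with the seller's name and address; but items are sold unlabelled, so (e) is unavailable.
No exception applies. The general rule governs.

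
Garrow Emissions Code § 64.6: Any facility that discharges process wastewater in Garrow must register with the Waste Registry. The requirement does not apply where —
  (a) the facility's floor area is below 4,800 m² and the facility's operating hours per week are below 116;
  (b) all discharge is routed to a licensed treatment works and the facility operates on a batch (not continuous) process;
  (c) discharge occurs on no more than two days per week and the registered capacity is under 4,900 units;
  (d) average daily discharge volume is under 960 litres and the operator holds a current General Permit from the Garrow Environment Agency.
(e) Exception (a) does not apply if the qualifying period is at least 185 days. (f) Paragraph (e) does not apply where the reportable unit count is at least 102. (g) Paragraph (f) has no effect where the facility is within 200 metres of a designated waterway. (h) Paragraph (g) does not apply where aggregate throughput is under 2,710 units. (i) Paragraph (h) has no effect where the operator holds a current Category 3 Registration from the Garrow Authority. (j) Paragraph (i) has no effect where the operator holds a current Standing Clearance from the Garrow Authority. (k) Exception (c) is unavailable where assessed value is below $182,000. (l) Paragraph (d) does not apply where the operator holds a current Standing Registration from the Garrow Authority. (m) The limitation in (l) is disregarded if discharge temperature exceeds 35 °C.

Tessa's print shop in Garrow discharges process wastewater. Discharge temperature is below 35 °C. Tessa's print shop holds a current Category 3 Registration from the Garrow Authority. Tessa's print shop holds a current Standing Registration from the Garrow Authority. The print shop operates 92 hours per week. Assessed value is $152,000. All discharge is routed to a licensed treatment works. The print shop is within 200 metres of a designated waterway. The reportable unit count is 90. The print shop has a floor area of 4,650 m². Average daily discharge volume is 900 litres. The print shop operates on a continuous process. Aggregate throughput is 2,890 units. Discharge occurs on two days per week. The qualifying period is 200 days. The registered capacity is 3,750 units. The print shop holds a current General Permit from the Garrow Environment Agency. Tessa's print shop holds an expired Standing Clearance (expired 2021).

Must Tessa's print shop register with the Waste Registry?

Yes — Tessa's print shop must register with the Waste Registry.

Exception (a)'s conditions are all satisfied: the facility's floor area is 4,650 m², below the 4,800 m² limit; the facility's operating hours per week are 92, below the 116 limit. But applying paragraphs (e)–(j): (e) operates against (a): the qualifying period is 200 days, meeting the 185 days threshold. (f) is inapplicable (the reportable unit count is 90, short of 102), so (e) stands. Exception (a) does not apply.
Exception (b) requires that the facility operates on a batch (not continuous) process; but the facility operates on a continuous process, so (b) is unavailable.
Exception (c)'s conditions are all satisfied: discharge occurs on no more than two days per week; the registered capacity is 3,750 units, under the 4,900 units limit. However, paragraph (k) must be considered: (k) operates — assessed value is $152,000, below the $182,000 limit. (c) is therefore removed.
All of (d)'s requirements are met (average daily discharge volume is 900 litres, under the 960 litres limit; a current General Permit is held). But applying paragraphs (l)–(m): (l) operates — a current Standing Registration is held. (m), which would lift (l), does not operate here — discharge temperature is below 35 °C. (d) is therefore removed.
Every exception is unavailable, so the rule governs.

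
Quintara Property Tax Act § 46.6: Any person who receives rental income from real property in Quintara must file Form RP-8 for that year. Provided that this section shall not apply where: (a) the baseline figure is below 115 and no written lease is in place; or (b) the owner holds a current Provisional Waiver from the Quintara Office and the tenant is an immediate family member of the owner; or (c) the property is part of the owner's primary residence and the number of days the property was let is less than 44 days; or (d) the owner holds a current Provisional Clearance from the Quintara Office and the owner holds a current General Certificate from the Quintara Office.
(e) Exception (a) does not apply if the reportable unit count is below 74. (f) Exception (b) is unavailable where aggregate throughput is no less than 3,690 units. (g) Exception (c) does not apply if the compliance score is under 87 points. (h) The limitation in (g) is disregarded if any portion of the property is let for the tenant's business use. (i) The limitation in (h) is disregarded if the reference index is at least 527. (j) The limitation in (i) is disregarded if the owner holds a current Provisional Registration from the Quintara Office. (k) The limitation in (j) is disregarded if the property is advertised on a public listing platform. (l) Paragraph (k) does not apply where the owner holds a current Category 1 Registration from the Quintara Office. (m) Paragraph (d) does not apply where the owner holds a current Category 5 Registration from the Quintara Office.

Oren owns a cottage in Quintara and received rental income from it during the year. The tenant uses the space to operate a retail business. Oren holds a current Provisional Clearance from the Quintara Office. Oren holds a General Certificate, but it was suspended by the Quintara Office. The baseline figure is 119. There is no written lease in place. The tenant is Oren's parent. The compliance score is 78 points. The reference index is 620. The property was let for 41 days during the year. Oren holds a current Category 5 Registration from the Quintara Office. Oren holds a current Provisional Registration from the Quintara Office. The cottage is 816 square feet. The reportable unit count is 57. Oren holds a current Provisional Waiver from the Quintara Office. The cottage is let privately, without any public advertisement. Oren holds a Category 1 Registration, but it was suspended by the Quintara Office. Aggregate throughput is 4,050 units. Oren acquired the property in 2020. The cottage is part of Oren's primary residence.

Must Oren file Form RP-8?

Exception (a) requires that the baseline figure is below 115; but the baseline figure is 119, not below 115, so (a) is unavailable.
Exception (b)'s conditions are all satisfied: a current Provisional Waiver is held; the tenant is an immediate family member. But: (f) applies — aggregate throughput is 4,050 units, meeting the 3,690 units threshold. (b) is therefore removed.
Exception (c) is satisfied on its face — the cottage is part of the primary residence; the number of days the property was let is 41 days, less than the 44 days limit. Applying paragraphs (g)–(l): (g) is engaged (the compliance score is 78 points, under the 87 points limit), but yields to (h): (h) operates — the space is let for business use. (i) would limit (h) — the reference index is 620, meeting the 527 threshold — but (j) sets (i) aside: (j) is triggered — a current Provisional Registration is held. (k) is inapplicable (the property is let privately without advertisement), so (j) stands. Exception (c) stands.
Exception (d) requires that the owner holds a current General Certificate from the Quintara Office; but there is no General Certificate in force, so (d) is unavailable.

No — exception (c) applies; Oren is not required to file Form RP-8.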